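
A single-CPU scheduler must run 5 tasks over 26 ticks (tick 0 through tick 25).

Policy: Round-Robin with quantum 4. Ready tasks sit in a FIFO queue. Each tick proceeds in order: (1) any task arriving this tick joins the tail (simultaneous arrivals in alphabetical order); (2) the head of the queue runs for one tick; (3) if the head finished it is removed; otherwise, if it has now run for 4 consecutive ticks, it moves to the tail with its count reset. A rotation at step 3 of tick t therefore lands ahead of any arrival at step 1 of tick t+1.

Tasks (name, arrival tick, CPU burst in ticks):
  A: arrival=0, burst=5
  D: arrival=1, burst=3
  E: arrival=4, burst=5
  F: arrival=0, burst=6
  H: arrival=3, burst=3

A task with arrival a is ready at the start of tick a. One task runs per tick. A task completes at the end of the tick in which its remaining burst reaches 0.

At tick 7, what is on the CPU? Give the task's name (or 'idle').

t=0: queue=[A,F] q_used=0 → run A
t=1: queue=[A,F,D] q_used=1 → run A
t=2: queue=[A,F,D] q_used=2 → run A
t=3: queue=[A,F,D,H] q_used=3 → run A
t=4: queue=[F,D,H,A,E] q_used=0 → run F
t=5: queue=[F,D,H,A,E] q_used=1 → run F
t=6: queue=[F,D,H,A,E] q_used=2 → run F
t=7: queue=[F,D,H,A,E] q_used=3 → run F
t=8: queue=[D,H,A,E,F] q_used=0 → run D
t=9: queue=[D,H,A,E,F] q_used=1 → run D
t=10: queue=[D,H,A,E,F] q_used=2 → run D
t=11: queue=[H,A,E,F] q_used=0 → run H
t=12: queue=[H,A,E,F] q_used=1 → run H
t=13: queue=[H,A,E,F] q_used=2 → run H
t=14: queue=[A,E,F] q_used=0 → run A
t=15: queue=[E,F] q_used=0 → run E
t=16: queue=[E,F] q_used=1 → run E
t=17: queue=[E,F] q_used=2 → run E
t=18: queue=[E,F] q_used=3 → run E
t=19: queue=[F,E] q_used=0 → run F
t=20: queue=[F,E] q_used=1 → run F
t=21: queue=[E] q_used=0 → run E
t=22: (idle)
t=23: (idle)
t=24: (idle)
t=25: (idle)

running at tick 7 = F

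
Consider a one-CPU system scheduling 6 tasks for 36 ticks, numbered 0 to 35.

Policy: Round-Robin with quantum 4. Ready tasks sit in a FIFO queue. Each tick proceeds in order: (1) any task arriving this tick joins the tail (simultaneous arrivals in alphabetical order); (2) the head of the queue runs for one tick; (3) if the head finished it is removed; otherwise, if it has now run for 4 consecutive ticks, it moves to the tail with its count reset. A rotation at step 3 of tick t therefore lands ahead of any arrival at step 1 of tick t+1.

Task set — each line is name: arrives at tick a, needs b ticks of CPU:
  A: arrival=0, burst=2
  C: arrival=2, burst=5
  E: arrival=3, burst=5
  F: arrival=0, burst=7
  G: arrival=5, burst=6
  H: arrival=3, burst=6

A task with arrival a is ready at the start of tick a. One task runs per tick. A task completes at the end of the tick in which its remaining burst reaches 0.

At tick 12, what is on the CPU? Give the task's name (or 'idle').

running at tick 12 = E

t=0: queue=[A,F] q_used=0 → run A
t=1: queue=[A,F] q_used=1 → run A
t=2: queue=[F,C] q_used=0 → run F
t=3: queue=[F,C,E,H] q_used=1 → run F
t=4: queue=[F,C,E,H] q_used=2 → run F
t=5: queue=[F,C,E,H,G] q_used=3 → run F
t=6: queue=[C,E,H,G,F] q_used=0 → run C
t=7: queue=[C,E,H,G,F] q_used=1 → run C
t=8: queue=[C,E,H,G,F] q_used=2 → run C
t=9: queue=[C,E,H,G,F] q_used=3 → run C
t=10: queue=[E,H,G,F,C] q_used=0 → run E
t=11: queue=[E,H,G,F,C] q_used=1 → run E
t=12: queue=[E,H,G,F,C] q_used=2 → run E
t=13: queue=[E,H,G,F,C] q_used=3 → run E
t=14: queue=[H,G,F,C,E] q_used=0 → run H
t=15: queue=[H,G,F,C,E] q_used=1 → run H
t=16: queue=[H,G,F,C,E] q_used=2 → run H
t=17: queue=[H,G,F,C,E] q_used=3 → run H
t=18: queue=[G,F,C,E,H] q_used=0 → run G
t=19: queue=[G,F,C,E,H] q_used=1 → run G
t=20: queue=[G,F,C,E,H] q_used=2 → run G
t=21: queue=[G,F,C,E,H] q_used=3 → run G
t=22: queue=[F,C,E,H,G] q_used=0 → run F
t=23: queue=[F,C,E,H,G] q_used=1 → run F
t=24: queue=[F,C,E,H,G] q_used=2 → run F
t=25: queue=[C,E,H,G] q_used=0 → run C
t=26: queue=[E,H,G] q_used=0 → run E
t=27: queue=[H,G] q_used=0 → run H
t=28: queue=[H,G] q_used=1 → run H
t=29: queue=[G] q_used=0 → run G
t=30: queue=[G] q_used=1 → run G
t=31: (idle)
t=32: (idle)
t=33: (idle)
t=34: (idle)
t=35: (idle)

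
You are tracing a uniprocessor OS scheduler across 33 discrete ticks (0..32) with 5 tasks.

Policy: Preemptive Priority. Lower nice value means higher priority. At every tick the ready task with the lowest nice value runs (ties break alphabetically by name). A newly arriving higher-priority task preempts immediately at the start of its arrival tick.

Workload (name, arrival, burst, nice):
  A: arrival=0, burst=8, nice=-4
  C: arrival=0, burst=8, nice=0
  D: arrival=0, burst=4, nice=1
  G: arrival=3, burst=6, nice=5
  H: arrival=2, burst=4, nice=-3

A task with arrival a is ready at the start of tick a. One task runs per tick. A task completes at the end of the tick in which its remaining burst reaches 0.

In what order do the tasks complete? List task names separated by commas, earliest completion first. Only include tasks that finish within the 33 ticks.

completion order = A, H, C, D, G

t=0: ready={A,C,D} → run A
t=1: ready={A,C,D} → run A
t=2: ready={A,C,D,H} → run A
t=3: ready={A,C,D,G,H} → run A
t=4: ready={A,C,D,G,H} → run A
t=5: ready={A,C,D,G,H} → run A
t=6: ready={A,C,D,G,H} → run A
t=7: ready={A,C,D,G,H} → run A
t=8: ready={C,D,G,H} → run H
t=9: ready={C,D,G,H} → run H
t=10: ready={C,D,G,H} → run H
t=11: ready={C,D,G,H} → run H
t=12: ready={C,D,G} → run C
t=13: ready={C,D,G} → run C
t=14: ready={C,D,G} → run C
t=15: ready={C,D,G} → run C
t=16: ready={C,D,G} → run C
t=17: ready={C,D,G} → run C
t=18: ready={C,D,G} → run C
t=19: ready={C,D,G} → run C
t=20: ready={D,G} → run D
t=21: ready={D,G} → run D
t=22: ready={D,G} → run D
t=23: ready={D,G} → run D
t=24: ready={G} → run G
t=25: ready={G} → run G
t=26: ready={G} → run G
t=27: ready={G} → run G
t=28: ready={G} → run G
t=29: ready={G} → run G
t=30: (idle)
t=31: (idle)
t=32: (idle)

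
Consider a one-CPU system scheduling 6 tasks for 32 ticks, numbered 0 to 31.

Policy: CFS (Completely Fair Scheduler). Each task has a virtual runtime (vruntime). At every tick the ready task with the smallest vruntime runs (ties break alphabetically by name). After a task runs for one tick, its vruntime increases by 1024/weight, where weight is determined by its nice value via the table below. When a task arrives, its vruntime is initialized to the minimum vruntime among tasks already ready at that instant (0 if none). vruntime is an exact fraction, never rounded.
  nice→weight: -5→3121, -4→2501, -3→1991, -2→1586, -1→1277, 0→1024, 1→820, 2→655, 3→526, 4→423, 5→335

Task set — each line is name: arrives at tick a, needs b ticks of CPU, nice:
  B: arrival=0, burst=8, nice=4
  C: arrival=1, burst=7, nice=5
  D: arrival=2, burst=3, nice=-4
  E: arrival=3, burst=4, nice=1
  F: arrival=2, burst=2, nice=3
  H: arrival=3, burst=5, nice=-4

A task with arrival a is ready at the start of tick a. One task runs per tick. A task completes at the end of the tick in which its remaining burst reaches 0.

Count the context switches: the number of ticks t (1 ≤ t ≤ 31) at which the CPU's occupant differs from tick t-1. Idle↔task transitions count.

context switches = 25

t=0: vr[B=0] → run B
t=1: vr[B=1024/423 C=1024/423] → run B
t=2: vr[B=2048/423 C=1024/423 D=1024/423 F=1024/423] → run C
t=3: vr[B=2048/423 C=776192/141705 D=1024/423 E=1024/423 F=1024/423 H=1024/423] → run D
t=4: vr[B=2048/423 C=776192/141705 D=2994176/1057923 E=1024/423 F=1024/423 H=1024/423] → run E
t=5: vr[B=2048/423 C=776192/141705 D=2994176/1057923 E=318208/86715 F=1024/423 H=1024/423] → run F
t=6: vr[B=2048/423 C=776192/141705 D=2994176/1057923 E=318208/86715 F=485888/111249 H=1024/423] → run H
t=7: vr[B=2048/423 C=776192/141705 D=2994176/1057923 E=318208/86715 F=485888/111249 H=2994176/1057923] → run D
t=8: vr[B=2048/423 C=776192/141705 D=3427328/1057923 E=318208/86715 F=485888/111249 H=2994176/1057923] → run H
t=9: vr[B=2048/423 C=776192/141705 D=3427328/1057923 E=318208/86715 F=485888/111249 H=3427328/1057923] → run D
t=10: vr[B=2048/423 C=776192/141705 E=318208/86715 F=485888/111249 H=3427328/1057923] → run H
t=11: vr[B=2048/423 C=776192/141705 E=318208/86715 F=485888/111249 H=3860480/1057923] → run H
t=12: vr[B=2048/423 C=776192/141705 E=318208/86715 F=485888/111249 H=4293632/1057923] → run E
t=13: vr[B=2048/423 C=776192/141705 E=426496/86715 F=485888/111249 H=4293632/1057923] → run H
t=14: vr[B=2048/423 C=776192/141705 E=426496/86715 F=485888/111249] → run F
t=15: vr[B=2048/423 C=776192/141705 E=426496/86715] → run B
t=16: vr[B=1024/141 C=776192/141705 E=426496/86715] → run E
t=17: vr[B=1024/141 C=776192/141705 E=534784/86715] → run C
t=18: vr[B=1024/141 C=1209344/141705 E=534784/86715] → run E
t=19: vr[B=1024/141 C=1209344/141705] → run B
t=20: vr[B=4096/423 C=1209344/141705] → run C
t=21: vr[B=4096/423 C=1642496/141705] → run B
t=22: vr[B=5120/423 C=1642496/141705] → run C
t=23: vr[B=5120/423 C=2075648/141705] → run B
t=24: vr[B=2048/141 C=2075648/141705] → run B
t=25: vr[B=7168/423 C=2075648/141705] → run C
t=26: vr[B=7168/423 C=501760/28341] → run B
t=27: vr[C=501760/28341] → run C
t=28: vr[C=2941952/141705] → run C
t=29: (idle)
t=30: (idle)
t=31: (idle)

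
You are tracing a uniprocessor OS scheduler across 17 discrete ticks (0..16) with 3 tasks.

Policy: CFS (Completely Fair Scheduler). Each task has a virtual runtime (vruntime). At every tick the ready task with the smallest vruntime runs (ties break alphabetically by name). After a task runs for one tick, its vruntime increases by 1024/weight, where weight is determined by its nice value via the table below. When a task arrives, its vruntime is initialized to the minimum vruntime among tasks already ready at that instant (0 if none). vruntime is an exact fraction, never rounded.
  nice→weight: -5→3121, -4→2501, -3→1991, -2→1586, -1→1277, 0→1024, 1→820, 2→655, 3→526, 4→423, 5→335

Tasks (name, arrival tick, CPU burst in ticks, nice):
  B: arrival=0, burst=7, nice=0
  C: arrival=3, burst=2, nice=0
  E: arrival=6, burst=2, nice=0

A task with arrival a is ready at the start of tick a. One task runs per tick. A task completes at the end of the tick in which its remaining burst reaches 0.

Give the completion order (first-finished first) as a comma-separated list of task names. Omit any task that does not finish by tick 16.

completion order = C, E, B

t=0: vr[B=0] → run B
t=1: vr[B=1] → run B
t=2: vr[B=2] → run B
t=3: vr[B=3 C=3] → run B
t=4: vr[B=4 C=3] → run C
t=5: vr[B=4 C=4] → run B
t=6: vr[B=5 C=4 E=4] → run C
t=7: vr[B=5 E=4] → run E
t=8: vr[B=5 E=5] → run B
t=9: vr[B=6 E=5] → run E
t=10: vr[B=6] → run B
t=11: (idle)
t=12: (idle)
t=13: (idle)
t=14: (idle)
t=15: (idle)
t=16: (idle)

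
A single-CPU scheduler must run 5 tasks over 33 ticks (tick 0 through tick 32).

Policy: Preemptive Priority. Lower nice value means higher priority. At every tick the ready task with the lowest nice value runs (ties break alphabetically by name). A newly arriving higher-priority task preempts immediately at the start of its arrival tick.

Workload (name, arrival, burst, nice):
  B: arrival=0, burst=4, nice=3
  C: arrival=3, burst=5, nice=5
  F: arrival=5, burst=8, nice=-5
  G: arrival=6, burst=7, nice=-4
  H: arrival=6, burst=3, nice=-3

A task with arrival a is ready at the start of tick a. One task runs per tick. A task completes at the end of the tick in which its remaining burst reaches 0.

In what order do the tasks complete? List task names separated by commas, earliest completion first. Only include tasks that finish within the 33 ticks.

t=0: ready={B} → run B
t=1: ready={B} → run B
t=2: ready={B} → run B
t=3: ready={B,C} → run B
t=4: ready={C} → run C
t=5: ready={C,F} → run F
t=6: ready={C,F,G,H} → run F
t=7: ready={C,F,G,H} → run F
t=8: ready={C,F,G,H} → run F
t=9: ready={C,F,G,H} → run F
t=10: ready={C,F,G,H} → run F
t=11: ready={C,F,G,H} → run F
t=12: ready={C,F,G,H} → run F
t=13: ready={C,G,H} → run G
t=14: ready={C,G,H} → run G
t=15: ready={C,G,H} → run G
t=16: ready={C,G,H} → run G
t=17: ready={C,G,H} → run G
t=18: ready={C,G,H} → run G
t=19: ready={C,G,H} → run G
t=20: ready={C,H} → run H
t=21: ready={C,H} → run H
t=22: ready={C,H} → run H
t=23: ready={C} → run C
t=24: ready={C} → run C
t=25: ready={C} → run C
t=26: ready={C} → run C
t=27: (idle)
t=28: (idle)
t=29: (idle)
t=30: (idle)
t=31: (idle)
t=32: (idle)

completion order = B, F, G, H, C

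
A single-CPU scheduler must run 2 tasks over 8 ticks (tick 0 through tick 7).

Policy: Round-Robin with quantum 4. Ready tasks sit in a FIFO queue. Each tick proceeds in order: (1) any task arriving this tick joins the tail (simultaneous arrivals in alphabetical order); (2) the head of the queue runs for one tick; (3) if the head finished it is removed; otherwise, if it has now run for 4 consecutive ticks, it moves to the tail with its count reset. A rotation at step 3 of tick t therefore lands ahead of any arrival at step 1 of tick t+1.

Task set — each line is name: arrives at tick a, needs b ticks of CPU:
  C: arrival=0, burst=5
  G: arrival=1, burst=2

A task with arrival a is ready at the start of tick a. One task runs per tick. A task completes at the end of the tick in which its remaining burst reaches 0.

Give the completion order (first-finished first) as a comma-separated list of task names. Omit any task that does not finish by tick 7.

completion order = G, C

t=0: queue=[C] q_used=0 → run C
t=1: queue=[C,G] q_used=1 → run C
t=2: queue=[C,G] q_used=2 → run C
t=3: queue=[C,G] q_used=3 → run C
t=4: queue=[G,C] q_used=0 → run G
t=5: queue=[G,C] q_used=1 → run G
t=6: queue=[C] q_used=0 → run C
t=7: (idle)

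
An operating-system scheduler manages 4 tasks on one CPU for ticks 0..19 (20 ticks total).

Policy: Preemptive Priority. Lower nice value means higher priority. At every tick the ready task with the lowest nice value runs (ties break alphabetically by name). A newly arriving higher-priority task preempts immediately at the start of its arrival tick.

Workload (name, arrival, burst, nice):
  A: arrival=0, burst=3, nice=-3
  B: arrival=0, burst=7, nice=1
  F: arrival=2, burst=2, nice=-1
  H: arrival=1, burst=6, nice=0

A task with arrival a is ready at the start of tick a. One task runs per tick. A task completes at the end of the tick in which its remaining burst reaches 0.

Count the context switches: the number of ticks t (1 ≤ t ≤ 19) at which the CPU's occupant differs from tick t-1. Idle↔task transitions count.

t=0: ready={A,B} → run A
t=1: ready={A,B,H} → run A
t=2: ready={A,B,F,H} → run A
t=3: ready={B,F,H} → run F
t=4: ready={B,F,H} → run F
t=5: ready={B,H} → run H
t=6: ready={B,H} → run H
t=7: ready={B,H} → run H
t=8: ready={B,H} → run H
t=9: ready={B,H} → run H
t=10: ready={B,H} → run H
t=11: ready={B} → run B
t=12: ready={B} → run B
t=13: ready={B} → run B
t=14: ready={B} → run B
t=15: ready={B} → run B
t=16: ready={B} → run B
t=17: ready={B} → run B
t=18: (idle)
t=19: (idle)

context switches = 4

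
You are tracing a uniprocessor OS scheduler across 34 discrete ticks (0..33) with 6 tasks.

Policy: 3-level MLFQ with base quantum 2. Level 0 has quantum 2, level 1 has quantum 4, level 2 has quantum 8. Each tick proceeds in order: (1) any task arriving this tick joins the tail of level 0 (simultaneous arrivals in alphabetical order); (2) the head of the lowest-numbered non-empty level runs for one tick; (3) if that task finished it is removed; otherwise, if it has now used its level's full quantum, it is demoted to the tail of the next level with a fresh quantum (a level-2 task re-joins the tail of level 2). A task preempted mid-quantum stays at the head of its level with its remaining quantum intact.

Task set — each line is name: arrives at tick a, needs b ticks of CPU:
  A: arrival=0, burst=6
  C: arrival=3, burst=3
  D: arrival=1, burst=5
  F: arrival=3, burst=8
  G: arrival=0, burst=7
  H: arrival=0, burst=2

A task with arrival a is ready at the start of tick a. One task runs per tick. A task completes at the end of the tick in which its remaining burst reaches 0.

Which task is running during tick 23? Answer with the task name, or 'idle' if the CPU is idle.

running at tick 23 = C

t=0: L0/L1/L2 = AGH/-/- → run A
t=1: L0/L1/L2 = AGHD/-/- → run A
t=2: L0/L1/L2 = GHD/A/- → run G
t=3: L0/L1/L2 = GHDCF/A/- → run G
t=4: L0/L1/L2 = HDCF/AG/- → run H
t=5: L0/L1/L2 = HDCF/AG/- → run H
t=6: L0/L1/L2 = DCF/AG/- → run D
t=7: L0/L1/L2 = DCF/AG/- → run D
t=8: L0/L1/L2 = CF/AGD/- → run C
t=9: L0/L1/L2 = CF/AGD/- → run C
t=10: L0/L1/L2 = F/AGDC/- → run F
t=11: L0/L1/L2 = F/AGDC/- → run F
t=12: L0/L1/L2 = -/AGDCF/- → run A
t=13: L0/L1/L2 = -/AGDCF/- → run A
t=14: L0/L1/L2 = -/AGDCF/- → run A
t=15: L0/L1/L2 = -/AGDCF/- → run A
t=16: L0/L1/L2 = -/GDCF/- → run G
t=17: L0/L1/L2 = -/GDCF/- → run G
t=18: L0/L1/L2 = -/GDCF/- → run G
t=19: L0/L1/L2 = -/GDCF/- → run G
t=20: L0/L1/L2 = -/DCF/G → run D
t=21: L0/L1/L2 = -/DCF/G → run D
t=22: L0/L1/L2 = -/DCF/G → run D
t=23: L0/L1/L2 = -/CF/G → run C
t=24: L0/L1/L2 = -/F/G → run F
t=25: L0/L1/L2 = -/F/G → run F
t=26: L0/L1/L2 = -/F/G → run F
t=27: L0/L1/L2 = -/F/G → run F
t=28: L0/L1/L2 = -/-/GF → run G
t=29: L0/L1/L2 = -/-/F → run F
t=30: L0/L1/L2 = -/-/F → run F
t=31: (idle)
t=32: (idle)
t=33: (idle)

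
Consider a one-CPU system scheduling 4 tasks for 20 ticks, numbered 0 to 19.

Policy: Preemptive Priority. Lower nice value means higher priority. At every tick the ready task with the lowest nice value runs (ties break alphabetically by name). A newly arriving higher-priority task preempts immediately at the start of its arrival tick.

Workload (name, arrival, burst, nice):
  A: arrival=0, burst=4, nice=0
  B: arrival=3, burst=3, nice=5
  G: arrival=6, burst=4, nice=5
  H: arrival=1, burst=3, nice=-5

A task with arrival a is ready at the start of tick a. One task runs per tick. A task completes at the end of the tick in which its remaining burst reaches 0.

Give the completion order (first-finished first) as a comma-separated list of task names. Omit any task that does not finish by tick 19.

completion order = H, A, B, G

t=0: ready={A} → run A
t=1: ready={A,H} → run H
t=2: ready={A,H} → run H
t=3: ready={A,B,H} → run H
t=4: ready={A,B} → run A
t=5: ready={A,B} → run A
t=6: ready={A,B,G} → run A
t=7: ready={B,G} → run B
t=8: ready={B,G} → run B
t=9: ready={B,G} → run B
t=10: ready={G} → run G
t=11: ready={G} → run G
t=12: ready={G} → run G
t=13: ready={G} → run G
t=14: (idle)
t=15: (idle)
t=16: (idle)
t=17: (idle)
t=18: (idle)
t=19: (idle)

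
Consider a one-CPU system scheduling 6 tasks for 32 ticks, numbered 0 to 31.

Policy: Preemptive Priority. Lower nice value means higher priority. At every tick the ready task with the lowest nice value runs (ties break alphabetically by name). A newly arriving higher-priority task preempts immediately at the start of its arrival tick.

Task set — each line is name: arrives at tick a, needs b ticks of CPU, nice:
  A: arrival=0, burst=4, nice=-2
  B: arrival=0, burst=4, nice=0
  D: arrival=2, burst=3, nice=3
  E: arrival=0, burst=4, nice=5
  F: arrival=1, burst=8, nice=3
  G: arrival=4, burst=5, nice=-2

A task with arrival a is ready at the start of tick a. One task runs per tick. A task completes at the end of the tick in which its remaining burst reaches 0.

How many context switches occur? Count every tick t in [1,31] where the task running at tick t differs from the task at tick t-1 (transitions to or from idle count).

context switches = 6

t=0: ready={A,B,E} → run A
t=1: ready={A,B,E,F} → run A
t=2: ready={A,B,D,E,F} → run A
t=3: ready={A,B,D,E,F} → run A
t=4: ready={B,D,E,F,G} → run G
t=5: ready={B,D,E,F,G} → run G
t=6: ready={B,D,E,F,G} → run G
t=7: ready={B,D,E,F,G} → run G
t=8: ready={B,D,E,F,G} → run G
t=9: ready={B,D,E,F} → run B
t=10: ready={B,D,E,F} → run B
t=11: ready={B,D,E,F} → run B
t=12: ready={B,D,E,F} → run B
t=13: ready={D,E,F} → run D
t=14: ready={D,E,F} → run D
t=15: ready={D,E,F} → run D
t=16: ready={E,F} → run F
t=17: ready={E,F} → run F
t=18: ready={E,F} → run F
t=19: ready={E,F} → run F
t=20: ready={E,F} → run F
t=21: ready={E,F} → run F
t=22: ready={E,F} → run F
t=23: ready={E,F} → run F
t=24: ready={E} → run E
t=25: ready={E} → run E
t=26: ready={E} → run E
t=27: ready={E} → run E
t=28: (idle)
t=29: (idle)
t=30: (idle)
t=31: (idle)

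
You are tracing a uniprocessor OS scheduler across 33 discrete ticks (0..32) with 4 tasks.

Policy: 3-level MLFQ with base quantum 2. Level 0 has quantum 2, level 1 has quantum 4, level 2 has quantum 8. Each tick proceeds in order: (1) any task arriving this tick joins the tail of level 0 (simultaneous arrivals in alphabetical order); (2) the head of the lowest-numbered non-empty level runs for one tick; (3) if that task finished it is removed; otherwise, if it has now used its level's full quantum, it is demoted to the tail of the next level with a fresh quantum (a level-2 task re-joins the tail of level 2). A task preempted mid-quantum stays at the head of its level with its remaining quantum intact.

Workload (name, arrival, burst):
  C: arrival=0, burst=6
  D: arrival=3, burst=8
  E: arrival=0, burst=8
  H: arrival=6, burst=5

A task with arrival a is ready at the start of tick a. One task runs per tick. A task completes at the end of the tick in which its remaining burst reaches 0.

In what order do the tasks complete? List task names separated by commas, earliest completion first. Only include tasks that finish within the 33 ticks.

completion order = C, H, E, D

t=0: L0/L1/L2 = CE/-/- → run C
t=1: L0/L1/L2 = CE/-/- → run C
t=2: L0/L1/L2 = E/C/- → run E
t=3: L0/L1/L2 = ED/C/- → run E
t=4: L0/L1/L2 = D/CE/- → run D
t=5: L0/L1/L2 = D/CE/- → run D
t=6: L0/L1/L2 = H/CED/- → run H
t=7: L0/L1/L2 = H/CED/- → run H
t=8: L0/L1/L2 = -/CEDH/- → run C
t=9: L0/L1/L2 = -/CEDH/- → run C
t=10: L0/L1/L2 = -/CEDH/- → run C
t=11: L0/L1/L2 = -/CEDH/- → run C
t=12: L0/L1/L2 = -/EDH/- → run E
t=13: L0/L1/L2 = -/EDH/- → run E
t=14: L0/L1/L2 = -/EDH/- → run E
t=15: L0/L1/L2 = -/EDH/- → run E
t=16: L0/L1/L2 = -/DH/E → run D
t=17: L0/L1/L2 = -/DH/E → run D
t=18: L0/L1/L2 = -/DH/E → run D
t=19: L0/L1/L2 = -/DH/E → run D
t=20: L0/L1/L2 = -/H/ED → run H
t=21: L0/L1/L2 = -/H/ED → run H
t=22: L0/L1/L2 = -/H/ED → run H
t=23: L0/L1/L2 = -/-/ED → run E
t=24: L0/L1/L2 = -/-/ED → run E
t=25: L0/L1/L2 = -/-/D → run D
t=26: L0/L1/L2 = -/-/D → run D
t=27: (idle)
t=28: (idle)
t=29: (idle)
t=30: (idle)
t=31: (idle)
t=32: (idle)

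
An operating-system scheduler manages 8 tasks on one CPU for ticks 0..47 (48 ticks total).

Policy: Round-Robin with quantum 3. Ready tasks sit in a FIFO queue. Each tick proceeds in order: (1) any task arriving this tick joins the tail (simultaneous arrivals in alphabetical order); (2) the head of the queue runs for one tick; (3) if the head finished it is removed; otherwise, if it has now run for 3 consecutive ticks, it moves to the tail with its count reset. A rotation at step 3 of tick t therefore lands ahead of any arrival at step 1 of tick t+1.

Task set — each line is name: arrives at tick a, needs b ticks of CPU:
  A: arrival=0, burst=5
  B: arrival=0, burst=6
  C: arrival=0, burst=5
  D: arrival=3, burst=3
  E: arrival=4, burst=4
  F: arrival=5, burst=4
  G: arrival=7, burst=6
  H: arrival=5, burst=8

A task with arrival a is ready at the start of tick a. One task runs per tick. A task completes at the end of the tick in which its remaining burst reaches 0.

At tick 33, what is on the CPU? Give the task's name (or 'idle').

t=0: queue=[A,B,C] q_used=0 → run A
t=1: queue=[A,B,C] q_used=1 → run A
t=2: queue=[A,B,C] q_used=2 → run A
t=3: queue=[B,C,A,D] q_used=0 → run B
t=4: queue=[B,C,A,D,E] q_used=1 → run B
t=5: queue=[B,C,A,D,E,F,H] q_used=2 → run B
t=6: queue=[C,A,D,E,F,H,B] q_used=0 → run C
t=7: queue=[C,A,D,E,F,H,B,G] q_used=1 → run C
t=8: queue=[C,A,D,E,F,H,B,G] q_used=2 → run C
t=9: queue=[A,D,E,F,H,B,G,C] q_used=0 → run A
t=10: queue=[A,D,E,F,H,B,G,C] q_used=1 → run A
t=11: queue=[D,E,F,H,B,G,C] q_used=0 → run D
t=12: queue=[D,E,F,H,B,G,C] q_used=1 → run D
t=13: queue=[D,E,F,H,B,G,C] q_used=2 → run D
t=14: queue=[E,F,H,B,G,C] q_used=0 → run E
t=15: queue=[E,F,H,B,G,C] q_used=1 → run E
t=16: queue=[E,F,H,B,G,C] q_used=2 → run E
t=17: queue=[F,H,B,G,C,E] q_used=0 → run F
t=18: queue=[F,H,B,G,C,E] q_used=1 → run F
t=19: queue=[F,H,B,G,C,E] q_used=2 → run F
t=20: queue=[H,B,G,C,E,F] q_used=0 → run H
t=21: queue=[H,B,G,C,E,F] q_used=1 → run H
t=22: queue=[H,B,G,C,E,F] q_used=2 → run H
t=23: queue=[B,G,C,E,F,H] q_used=0 → run B
t=24: queue=[B,G,C,E,F,H] q_used=1 → run B
t=25: queue=[B,G,C,E,F,H] q_used=2 → run B
t=26: queue=[G,C,E,F,H] q_used=0 → run G
t=27: queue=[G,C,E,F,H] q_used=1 → run G
t=28: queue=[G,C,E,F,H] q_used=2 → run G
t=29: queue=[C,E,F,H,G] q_used=0 → run C
t=30: queue=[C,E,F,H,G] q_used=1 → run C
t=31: queue=[E,F,H,G] q_used=0 → run E
t=32: queue=[F,H,G] q_used=0 → run F
t=33: queue=[H,G] q_used=0 → run H
t=34: queue=[H,G] q_used=1 → run H
t=35: queue=[H,G] q_used=2 → run H
t=36: queue=[G,H] q_used=0 → run G
t=37: queue=[G,H] q_used=1 → run G
t=38: queue=[G,H] q_used=2 → run G
t=39: queue=[H] q_used=0 → run H
t=40: queue=[H] q_used=1 → run H
t=41: (idle)
t=42: (idle)
t=43: (idle)
t=44: (idle)
t=45: (idle)
t=46: (idle)
t=47: (idle)

running at tick 33 = H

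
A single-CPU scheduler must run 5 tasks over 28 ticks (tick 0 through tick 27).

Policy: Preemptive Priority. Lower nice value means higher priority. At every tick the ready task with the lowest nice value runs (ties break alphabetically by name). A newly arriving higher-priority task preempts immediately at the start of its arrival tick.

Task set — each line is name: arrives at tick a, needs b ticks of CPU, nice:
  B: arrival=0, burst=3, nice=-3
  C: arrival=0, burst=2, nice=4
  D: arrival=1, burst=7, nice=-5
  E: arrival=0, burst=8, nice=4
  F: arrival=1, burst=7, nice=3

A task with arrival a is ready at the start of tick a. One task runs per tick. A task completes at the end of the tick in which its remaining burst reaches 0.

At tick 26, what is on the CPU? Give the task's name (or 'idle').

t=0: ready={B,C,E} → run B
t=1: ready={B,C,D,E,F} → run D
t=2: ready={B,C,D,E,F} → run D
t=3: ready={B,C,D,E,F} → run D
t=4: ready={B,C,D,E,F} → run D
t=5: ready={B,C,D,E,F} → run D
t=6: ready={B,C,D,E,F} → run D
t=7: ready={B,C,D,E,F} → run D
t=8: ready={B,C,E,F} → run B
t=9: ready={B,C,E,F} → run B
t=10: ready={C,E,F} → run F
t=11: ready={C,E,F} → run F
t=12: ready={C,E,F} → run F
t=13: ready={C,E,F} → run F
t=14: ready={C,E,F} → run F
t=15: ready={C,E,F} → run F
t=16: ready={C,E,F} → run F
t=17: ready={C,E} → run C
t=18: ready={C,E} → run C
t=19: ready={E} → run E
t=20: ready={E} → run E
t=21: ready={E} → run E
t=22: ready={E} → run E
t=23: ready={E} → run E
t=24: ready={E} → run E
t=25: ready={E} → run E
t=26: ready={E} → run E
t=27: (idle)

running at tick 26 = E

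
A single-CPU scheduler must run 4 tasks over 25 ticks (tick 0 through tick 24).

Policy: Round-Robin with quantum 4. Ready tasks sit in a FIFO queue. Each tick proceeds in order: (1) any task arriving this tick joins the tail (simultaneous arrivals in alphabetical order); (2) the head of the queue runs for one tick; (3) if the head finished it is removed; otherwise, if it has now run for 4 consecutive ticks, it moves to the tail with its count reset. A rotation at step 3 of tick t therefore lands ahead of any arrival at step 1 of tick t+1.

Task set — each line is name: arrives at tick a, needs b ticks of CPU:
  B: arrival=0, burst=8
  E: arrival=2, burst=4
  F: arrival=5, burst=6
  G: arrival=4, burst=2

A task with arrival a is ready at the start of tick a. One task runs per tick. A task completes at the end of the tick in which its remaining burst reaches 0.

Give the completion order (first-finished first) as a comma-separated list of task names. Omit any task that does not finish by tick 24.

t=0: queue=[B] q_used=0 → run B
t=1: queue=[B] q_used=1 → run B
t=2: queue=[B,E] q_used=2 → run B
t=3: queue=[B,E] q_used=3 → run B
t=4: queue=[E,B,G] q_used=0 → run E
t=5: queue=[E,B,G,F] q_used=1 → run E
t=6: queue=[E,B,G,F] q_used=2 → run E
t=7: queue=[E,B,G,F] q_used=3 → run E
t=8: queue=[B,G,F] q_used=0 → run B
t=9: queue=[B,G,F] q_used=1 → run B
t=10: queue=[B,G,F] q_used=2 → run B
t=11: queue=[B,G,F] q_used=3 → run B
t=12: queue=[G,F] q_used=0 → run G
t=13: queue=[G,F] q_used=1 → run G
t=14: queue=[F] q_used=0 → run F
t=15: queue=[F] q_used=1 → run F
t=16: queue=[F] q_used=2 → run F
t=17: queue=[F] q_used=3 → run F
t=18: queue=[F] q_used=0 → run F
t=19: queue=[F] q_used=1 → run F
t=20: (idle)
t=21: (idle)
t=22: (idle)
t=23: (idle)
t=24: (idle)

completion order = E, B, G, F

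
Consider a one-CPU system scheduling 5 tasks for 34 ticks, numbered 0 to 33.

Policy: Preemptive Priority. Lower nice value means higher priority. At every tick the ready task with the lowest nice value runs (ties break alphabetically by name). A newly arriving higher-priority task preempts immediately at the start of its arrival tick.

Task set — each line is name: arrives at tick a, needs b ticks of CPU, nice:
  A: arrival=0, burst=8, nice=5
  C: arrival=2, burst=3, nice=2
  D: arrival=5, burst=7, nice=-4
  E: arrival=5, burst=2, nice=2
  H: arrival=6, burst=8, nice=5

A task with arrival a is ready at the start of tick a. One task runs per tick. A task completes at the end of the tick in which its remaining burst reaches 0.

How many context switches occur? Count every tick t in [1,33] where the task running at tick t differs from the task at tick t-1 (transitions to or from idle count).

t=0: ready={A} → run A
t=1: ready={A} → run A
t=2: ready={A,C} → run C
t=3: ready={A,C} → run C
t=4: ready={A,C} → run C
t=5: ready={A,D,E} → run D
t=6: ready={A,D,E,H} → run D
t=7: ready={A,D,E,H} → run D
t=8: ready={A,D,E,H} → run D
t=9: ready={A,D,E,H} → run D
t=10: ready={A,D,E,H} → run D
t=11: ready={A,D,E,H} → run D
t=12: ready={A,E,H} → run E
t=13: ready={A,E,H} → run E
t=14: ready={A,H} → run A
t=15: ready={A,H} → run A
t=16: ready={A,H} → run A
t=17: ready={A,H} → run A
t=18: ready={A,H} → run A
t=19: ready={A,H} → run A
t=20: ready={H} → run H
t=21: ready={H} → run H
t=22: ready={H} → run H
t=23: ready={H} → run H
t=24: ready={H} → run H
t=25: ready={H} → run H
t=26: ready={H} → run H
t=27: ready={H} → run H
t=28: (idle)
t=29: (idle)
t=30: (idle)
t=31: (idle)
t=32: (idle)
t=33: (idle)

context switches = 6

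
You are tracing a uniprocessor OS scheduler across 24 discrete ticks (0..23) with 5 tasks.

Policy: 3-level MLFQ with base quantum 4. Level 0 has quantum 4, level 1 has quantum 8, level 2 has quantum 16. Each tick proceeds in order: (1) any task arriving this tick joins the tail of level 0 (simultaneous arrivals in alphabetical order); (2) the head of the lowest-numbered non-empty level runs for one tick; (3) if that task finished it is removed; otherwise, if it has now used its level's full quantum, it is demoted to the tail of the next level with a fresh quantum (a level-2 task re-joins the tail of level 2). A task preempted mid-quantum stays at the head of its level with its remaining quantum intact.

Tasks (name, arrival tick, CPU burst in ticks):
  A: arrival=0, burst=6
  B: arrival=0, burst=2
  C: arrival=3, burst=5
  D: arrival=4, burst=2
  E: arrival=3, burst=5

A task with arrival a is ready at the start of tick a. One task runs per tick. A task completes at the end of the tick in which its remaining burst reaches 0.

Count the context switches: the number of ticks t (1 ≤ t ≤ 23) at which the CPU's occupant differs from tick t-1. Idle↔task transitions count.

t=0: L0/L1/L2 = AB/-/- → run A
t=1: L0/L1/L2 = AB/-/- → run A
t=2: L0/L1/L2 = AB/-/- → run A
t=3: L0/L1/L2 = ABCE/-/- → run A
t=4: L0/L1/L2 = BCED/A/- → run B
t=5: L0/L1/L2 = BCED/A/- → run B
t=6: L0/L1/L2 = CED/A/- → run C
t=7: L0/L1/L2 = CED/A/- → run C
t=8: L0/L1/L2 = CED/A/- → run C
t=9: L0/L1/L2 = CED/A/- → run C
t=10: L0/L1/L2 = ED/AC/- → run E
t=11: L0/L1/L2 = ED/AC/- → run E
t=12: L0/L1/L2 = ED/AC/- → run E
t=13: L0/L1/L2 = ED/AC/- → run E
t=14: L0/L1/L2 = D/ACE/- → run D
t=15: L0/L1/L2 = D/ACE/- → run D
t=16: L0/L1/L2 = -/ACE/- → run A
t=17: L0/L1/L2 = -/ACE/- → run A
t=18: L0/L1/L2 = -/CE/- → run C
t=19: L0/L1/L2 = -/E/- → run E
t=20: (idle)
t=21: (idle)
t=22: (idle)
t=23: (idle)

context switches = 8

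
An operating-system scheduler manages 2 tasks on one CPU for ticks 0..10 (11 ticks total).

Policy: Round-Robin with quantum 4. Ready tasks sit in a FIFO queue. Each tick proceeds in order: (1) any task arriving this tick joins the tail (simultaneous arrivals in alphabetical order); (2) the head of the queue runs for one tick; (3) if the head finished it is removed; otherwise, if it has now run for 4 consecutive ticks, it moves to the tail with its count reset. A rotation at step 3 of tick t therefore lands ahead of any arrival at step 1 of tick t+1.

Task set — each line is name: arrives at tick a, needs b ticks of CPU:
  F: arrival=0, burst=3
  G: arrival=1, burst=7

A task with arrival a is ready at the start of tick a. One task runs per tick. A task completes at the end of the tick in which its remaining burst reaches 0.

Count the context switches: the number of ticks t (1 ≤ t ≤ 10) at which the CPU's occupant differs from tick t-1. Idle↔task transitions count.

context switches = 2

t=0: queue=[F] q_used=0 → run F
t=1: queue=[F,G] q_used=1 → run F
t=2: queue=[F,G] q_used=2 → run F
t=3: queue=[G] q_used=0 → run G
t=4: queue=[G] q_used=1 → run G
t=5: queue=[G] q_used=2 → run G
t=6: queue=[G] q_used=3 → run G
t=7: queue=[G] q_used=0 → run G
t=8: queue=[G] q_used=1 → run G
t=9: queue=[G] q_used=2 → run G
t=10: (idle)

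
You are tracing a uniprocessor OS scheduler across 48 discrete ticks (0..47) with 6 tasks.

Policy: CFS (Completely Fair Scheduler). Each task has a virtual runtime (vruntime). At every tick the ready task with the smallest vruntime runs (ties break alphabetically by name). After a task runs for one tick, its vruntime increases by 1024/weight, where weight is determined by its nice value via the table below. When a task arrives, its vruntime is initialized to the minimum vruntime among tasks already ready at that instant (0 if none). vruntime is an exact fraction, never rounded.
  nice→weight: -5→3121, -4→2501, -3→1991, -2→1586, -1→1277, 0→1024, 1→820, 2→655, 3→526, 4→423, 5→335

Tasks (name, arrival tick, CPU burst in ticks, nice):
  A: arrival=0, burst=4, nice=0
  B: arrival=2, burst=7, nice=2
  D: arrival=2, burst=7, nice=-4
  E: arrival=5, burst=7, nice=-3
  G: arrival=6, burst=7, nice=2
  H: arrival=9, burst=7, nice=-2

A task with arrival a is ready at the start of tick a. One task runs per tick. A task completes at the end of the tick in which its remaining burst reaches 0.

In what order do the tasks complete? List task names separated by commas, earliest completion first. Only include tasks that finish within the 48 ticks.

completion order = A, D, E, H, B, G

t=0: vr[A=0] → run A
t=1: vr[A=1] → run A
t=2: vr[A=2 B=2 D=2] → run A
t=3: vr[A=3 B=2 D=2] → run B
t=4: vr[A=3 B=2334/655 D=2] → run D
t=5: vr[A=3 B=2334/655 D=6026/2501 E=6026/2501] → run D
t=6: vr[A=3 B=2334/655 D=7050/2501 E=6026/2501 G=6026/2501] → run E
t=7: vr[A=3 B=2334/655 D=7050/2501 E=14558790/4979491 G=6026/2501] → run G
t=8: vr[A=3 B=2334/655 D=7050/2501 E=14558790/4979491 G=6508054/1638155] → run D
t=9: vr[A=3 B=2334/655 D=8074/2501 E=14558790/4979491 G=6508054/1638155 H=14558790/4979491] → run E
t=10: vr[A=3 B=2334/655 D=8074/2501 E=17119814/4979491 G=6508054/1638155 H=14558790/4979491] → run H
t=11: vr[A=3 B=2334/655 D=8074/2501 E=17119814/4979491 G=6508054/1638155 H=231059342/64733383] → run A
t=12: vr[B=2334/655 D=8074/2501 E=17119814/4979491 G=6508054/1638155 H=231059342/64733383] → run D
t=13: vr[B=2334/655 D=9098/2501 E=17119814/4979491 G=6508054/1638155 H=231059342/64733383] → run E
t=14: vr[B=2334/655 D=9098/2501 E=19680838/4979491 G=6508054/1638155 H=231059342/64733383] → run B
t=15: vr[B=3358/655 D=9098/2501 E=19680838/4979491 G=6508054/1638155 H=231059342/64733383] → run H
t=16: vr[B=3358/655 D=9098/2501 E=19680838/4979491 G=6508054/1638155 H=272854414/64733383] → run D
t=17: vr[B=3358/655 D=10122/2501 E=19680838/4979491 G=6508054/1638155 H=272854414/64733383] → run E
t=18: vr[B=3358/655 D=10122/2501 E=22241862/4979491 G=6508054/1638155 H=272854414/64733383] → run G
t=19: vr[B=3358/655 D=10122/2501 E=22241862/4979491 G=9069078/1638155 H=272854414/64733383] → run D
t=20: vr[B=3358/655 D=11146/2501 E=22241862/4979491 G=9069078/1638155 H=272854414/64733383] → run H
t=21: vr[B=3358/655 D=11146/2501 E=22241862/4979491 G=9069078/1638155 H=314649486/64733383] → run D
t=22: vr[B=3358/655 E=22241862/4979491 G=9069078/1638155 H=314649486/64733383] → run E
t=23: vr[B=3358/655 E=24802886/4979491 G=9069078/1638155 H=314649486/64733383] → run H
t=24: vr[B=3358/655 E=24802886/4979491 G=9069078/1638155 H=356444558/64733383] → run E
t=25: vr[B=3358/655 E=27363910/4979491 G=9069078/1638155 H=356444558/64733383] → run B
t=26: vr[B=4382/655 E=27363910/4979491 G=9069078/1638155 H=356444558/64733383] → run E
t=27: vr[B=4382/655 G=9069078/1638155 H=356444558/64733383] → run H
t=28: vr[B=4382/655 G=9069078/1638155 H=398239630/64733383] → run G
t=29: vr[B=4382/655 G=11630102/1638155 H=398239630/64733383] → run H
t=30: vr[B=4382/655 G=11630102/1638155 H=440034702/64733383] → run B
t=31: vr[B=5406/655 G=11630102/1638155 H=440034702/64733383] → run H
t=32: vr[B=5406/655 G=11630102/1638155] → run G
t=33: vr[B=5406/655 G=14191126/1638155] → run B
t=34: vr[B=1286/131 G=14191126/1638155] → run G
t=35: vr[B=1286/131 G=3350430/327631] → run B
t=36: vr[B=7454/655 G=3350430/327631] → run G
t=37: vr[B=7454/655 G=19313174/1638155] → run B
t=38: vr[G=19313174/1638155] → run G
t=39: (idle)
t=40: (idle)
t=41: (idle)
t=42: (idle)
t=43: (idle)
t=44: (idle)
t=45: (idle)
t=46: (idle)
t=47: (idle)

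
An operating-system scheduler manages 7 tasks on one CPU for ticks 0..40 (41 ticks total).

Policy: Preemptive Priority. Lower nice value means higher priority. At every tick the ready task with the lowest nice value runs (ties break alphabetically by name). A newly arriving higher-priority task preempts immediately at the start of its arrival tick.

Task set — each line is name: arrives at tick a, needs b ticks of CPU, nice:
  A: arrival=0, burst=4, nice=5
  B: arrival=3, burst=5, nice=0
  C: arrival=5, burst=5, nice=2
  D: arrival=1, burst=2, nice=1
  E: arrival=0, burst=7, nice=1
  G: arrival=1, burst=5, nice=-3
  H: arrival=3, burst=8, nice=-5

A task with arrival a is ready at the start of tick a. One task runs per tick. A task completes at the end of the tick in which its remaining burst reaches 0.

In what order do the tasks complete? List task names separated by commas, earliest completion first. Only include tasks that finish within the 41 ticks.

t=0: ready={A,E} → run E
t=1: ready={A,D,E,G} → run G
t=2: ready={A,D,E,G} → run G
t=3: ready={A,B,D,E,G,H} → run H
t=4: ready={A,B,D,E,G,H} → run H
t=5: ready={A,B,C,D,E,G,H} → run H
t=6: ready={A,B,C,D,E,G,H} → run H
t=7: ready={A,B,C,D,E,G,H} → run H
t=8: ready={A,B,C,D,E,G,H} → run H
t=9: ready={A,B,C,D,E,G,H} → run H
t=10: ready={A,B,C,D,E,G,H} → run H
t=11: ready={A,B,C,D,E,G} → run G
t=12: ready={A,B,C,D,E,G} → run G
t=13: ready={A,B,C,D,E,G} → run G
t=14: ready={A,B,C,D,E} → run B
t=15: ready={A,B,C,D,E} → run B
t=16: ready={A,B,C,D,E} → run B
t=17: ready={A,B,C,D,E} → run B
t=18: ready={A,B,C,D,E} → run B
t=19: ready={A,C,D,E} → run D
t=20: ready={A,C,D,E} → run D
t=21: ready={A,C,E} → run E
t=22: ready={A,C,E} → run E
t=23: ready={A,C,E} → run E
t=24: ready={A,C,E} → run E
t=25: ready={A,C,E} → run E
t=26: ready={A,C,E} → run E
t=27: ready={A,C} → run C
t=28: ready={A,C} → run C
t=29: ready={A,C} → run C
t=30: ready={A,C} → run C
t=31: ready={A,C} → run C
t=32: ready={A} → run A
t=33: ready={A} → run A
t=34: ready={A} → run A
t=35: ready={A} → run A
t=36: (idle)
t=37: (idle)
t=38: (idle)
t=39: (idle)
t=40: (idle)

completion order = H, G, B, D, E, C, A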